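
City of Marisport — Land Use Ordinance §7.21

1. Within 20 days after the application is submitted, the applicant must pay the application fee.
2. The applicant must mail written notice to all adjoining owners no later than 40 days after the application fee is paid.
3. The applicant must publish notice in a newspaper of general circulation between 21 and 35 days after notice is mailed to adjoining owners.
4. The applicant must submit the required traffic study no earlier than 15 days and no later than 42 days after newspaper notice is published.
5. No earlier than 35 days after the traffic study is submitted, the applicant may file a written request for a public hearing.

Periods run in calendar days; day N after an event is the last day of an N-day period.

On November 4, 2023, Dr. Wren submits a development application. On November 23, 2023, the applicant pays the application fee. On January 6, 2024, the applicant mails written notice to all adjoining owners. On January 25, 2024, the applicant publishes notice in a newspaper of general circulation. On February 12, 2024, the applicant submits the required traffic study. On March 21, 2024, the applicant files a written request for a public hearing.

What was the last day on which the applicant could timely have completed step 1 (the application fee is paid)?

Step 1 runs from November 4, 2023, when the application is submitted. 20 days after November 4, 2023 is November 24, 2023.

November 24, 2023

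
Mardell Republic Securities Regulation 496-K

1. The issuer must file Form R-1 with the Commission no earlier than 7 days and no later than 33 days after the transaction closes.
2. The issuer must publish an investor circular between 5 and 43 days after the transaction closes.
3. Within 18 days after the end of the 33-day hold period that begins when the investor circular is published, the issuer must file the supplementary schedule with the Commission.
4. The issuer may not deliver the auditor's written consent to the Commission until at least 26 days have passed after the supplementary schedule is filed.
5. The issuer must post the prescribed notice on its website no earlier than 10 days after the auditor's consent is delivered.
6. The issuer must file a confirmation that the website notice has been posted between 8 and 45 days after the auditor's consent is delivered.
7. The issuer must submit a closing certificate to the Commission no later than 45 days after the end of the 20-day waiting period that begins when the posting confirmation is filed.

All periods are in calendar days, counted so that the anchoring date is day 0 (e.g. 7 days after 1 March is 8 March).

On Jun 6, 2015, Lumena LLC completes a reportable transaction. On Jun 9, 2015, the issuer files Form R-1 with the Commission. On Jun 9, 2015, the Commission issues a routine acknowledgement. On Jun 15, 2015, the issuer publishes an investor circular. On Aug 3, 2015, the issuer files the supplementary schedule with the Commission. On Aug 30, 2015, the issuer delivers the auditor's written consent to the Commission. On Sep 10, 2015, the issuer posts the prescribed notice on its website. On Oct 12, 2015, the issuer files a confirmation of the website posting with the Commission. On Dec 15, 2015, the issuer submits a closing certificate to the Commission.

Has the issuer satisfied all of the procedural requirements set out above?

No

Step 1 — 7 and 33 days from Jun 6, 2015 (when the transaction closes) are Jun 13, 2015 and Jul 9, 2015 respectively; done Jun 9, 2015 — 4 days before the window opened.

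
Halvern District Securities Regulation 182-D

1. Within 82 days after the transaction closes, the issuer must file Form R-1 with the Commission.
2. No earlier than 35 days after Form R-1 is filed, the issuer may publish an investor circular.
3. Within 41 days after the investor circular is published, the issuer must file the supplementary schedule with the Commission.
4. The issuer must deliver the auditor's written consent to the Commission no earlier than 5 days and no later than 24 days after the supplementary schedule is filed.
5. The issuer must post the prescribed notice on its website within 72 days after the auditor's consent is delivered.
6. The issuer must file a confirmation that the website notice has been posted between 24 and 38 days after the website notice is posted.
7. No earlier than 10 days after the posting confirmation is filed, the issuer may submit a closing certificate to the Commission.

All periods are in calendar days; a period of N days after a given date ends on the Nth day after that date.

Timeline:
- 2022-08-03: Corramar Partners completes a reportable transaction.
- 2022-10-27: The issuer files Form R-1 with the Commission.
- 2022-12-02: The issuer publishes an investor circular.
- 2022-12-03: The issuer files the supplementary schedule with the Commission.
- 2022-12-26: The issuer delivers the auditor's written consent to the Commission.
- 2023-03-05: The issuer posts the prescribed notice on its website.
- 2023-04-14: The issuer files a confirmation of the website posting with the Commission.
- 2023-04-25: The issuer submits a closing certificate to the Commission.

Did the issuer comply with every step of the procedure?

Step 1 — counting 82 days from 2022-08-03 (when the transaction closes) gives a deadline of 2022-10-24; not done until 2022-10-27, 3 days after the deadline.
The procedure was therefore not followed at step 1.

No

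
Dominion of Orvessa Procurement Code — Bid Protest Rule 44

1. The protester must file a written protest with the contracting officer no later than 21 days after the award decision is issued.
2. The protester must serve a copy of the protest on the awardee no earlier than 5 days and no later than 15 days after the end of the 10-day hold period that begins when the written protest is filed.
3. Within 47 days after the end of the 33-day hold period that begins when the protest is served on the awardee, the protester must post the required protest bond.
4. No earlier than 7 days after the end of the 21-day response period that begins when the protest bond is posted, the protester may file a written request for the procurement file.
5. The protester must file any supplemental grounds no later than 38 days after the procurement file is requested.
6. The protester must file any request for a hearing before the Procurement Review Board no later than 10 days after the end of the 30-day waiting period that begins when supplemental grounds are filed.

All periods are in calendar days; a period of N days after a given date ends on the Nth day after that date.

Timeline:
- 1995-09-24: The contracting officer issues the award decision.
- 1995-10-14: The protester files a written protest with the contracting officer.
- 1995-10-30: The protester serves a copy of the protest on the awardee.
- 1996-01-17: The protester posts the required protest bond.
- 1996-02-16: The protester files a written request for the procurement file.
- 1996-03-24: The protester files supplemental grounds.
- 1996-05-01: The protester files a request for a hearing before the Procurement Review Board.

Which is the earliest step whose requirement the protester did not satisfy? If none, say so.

Step 1 — counting 21 days from 1995-09-24 (when the award decision is issued) gives a deadline of 1995-10-15; completed 1995-10-14, before the deadline.
Step 2 — 5 and 15 days from 1995-10-24 (end of the 10-day hold period, which began when the written protest is filed on 1995-10-14) are 1995-10-29 and 1995-11-08 respectively; 1995-10-30 falls inside that range.
Step 3 — counting 47 days from 1995-12-02 (end of the 33-day hold period, which began when the protest is served on the awardee on 1995-10-30) gives a deadline of 1996-01-18; done 1996-01-17 — timely.
Step 4 — must wait 7 days from 1996-02-07 (end of the 21-day response period, which began when the protest bond is posted on 1996-01-17), so not before 1996-02-14; done 1996-02-16, after the minimum wait.
Step 5 — counting 38 days from 1996-02-16 (when the procurement file is requested) gives a deadline of 1996-03-25; done 1996-03-24 — timely.
Step 6 — counting 10 days from 1996-04-23 (end of the 30-day waiting period, which began when supplemental grounds are filed on 1996-03-24) gives a deadline of 1996-05-03; done 1996-05-01 — timely.

None — every step was satisfied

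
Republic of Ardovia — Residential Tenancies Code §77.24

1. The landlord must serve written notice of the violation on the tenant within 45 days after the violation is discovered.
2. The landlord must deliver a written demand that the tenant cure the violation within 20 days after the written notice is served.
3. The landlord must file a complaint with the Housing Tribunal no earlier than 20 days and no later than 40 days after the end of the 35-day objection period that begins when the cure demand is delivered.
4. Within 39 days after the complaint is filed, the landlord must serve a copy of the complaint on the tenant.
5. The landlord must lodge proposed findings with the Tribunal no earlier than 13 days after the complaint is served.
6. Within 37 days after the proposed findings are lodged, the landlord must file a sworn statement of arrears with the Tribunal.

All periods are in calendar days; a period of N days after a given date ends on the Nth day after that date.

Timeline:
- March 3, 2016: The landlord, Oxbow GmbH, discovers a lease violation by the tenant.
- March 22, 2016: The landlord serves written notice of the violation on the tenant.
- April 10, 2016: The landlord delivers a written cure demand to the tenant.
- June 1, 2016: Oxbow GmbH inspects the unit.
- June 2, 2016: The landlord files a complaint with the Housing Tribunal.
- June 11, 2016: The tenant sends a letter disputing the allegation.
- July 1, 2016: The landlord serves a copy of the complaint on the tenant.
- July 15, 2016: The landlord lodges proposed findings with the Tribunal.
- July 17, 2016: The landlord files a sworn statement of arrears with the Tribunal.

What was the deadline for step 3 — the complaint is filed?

June 24, 2016

The cure demand is delivered on April 10, 2016; the 35-day objection period therefore ends May 15, 2016, and step 3 runs from that date. The window is 20–40 days after May 15, 2016; it closes on June 24, 2016.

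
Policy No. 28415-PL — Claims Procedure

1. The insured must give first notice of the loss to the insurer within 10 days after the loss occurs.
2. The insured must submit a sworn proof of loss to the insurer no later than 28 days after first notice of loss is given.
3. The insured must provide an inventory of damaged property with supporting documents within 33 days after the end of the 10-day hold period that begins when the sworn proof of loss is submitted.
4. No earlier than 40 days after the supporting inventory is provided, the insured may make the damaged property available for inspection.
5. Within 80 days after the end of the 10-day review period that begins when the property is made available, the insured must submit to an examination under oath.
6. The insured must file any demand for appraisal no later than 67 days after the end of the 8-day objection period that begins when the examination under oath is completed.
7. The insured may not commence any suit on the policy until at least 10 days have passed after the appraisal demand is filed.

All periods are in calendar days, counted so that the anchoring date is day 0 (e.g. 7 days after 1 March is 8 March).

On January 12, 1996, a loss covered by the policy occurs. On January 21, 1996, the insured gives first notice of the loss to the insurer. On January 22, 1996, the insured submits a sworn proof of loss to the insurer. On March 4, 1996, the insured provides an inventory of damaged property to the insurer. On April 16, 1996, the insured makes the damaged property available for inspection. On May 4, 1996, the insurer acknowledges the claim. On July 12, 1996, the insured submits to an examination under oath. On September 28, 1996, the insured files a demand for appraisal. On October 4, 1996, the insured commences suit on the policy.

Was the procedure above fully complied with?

No

Step 1: 10 days after January 12, 1996 (when the loss occurs) is January 22, 1996; January 21, 1996 is within that limit.
Step 2: 28 days after January 21, 1996 (when first notice of loss is given) is February 18, 1996; done January 22, 1996 — timely.
Step 3: 33 days after February 1, 1996 (end of the 10-day hold period, which began when the sworn proof of loss is submitted on January 22, 1996) is March 5, 1996; March 4, 1996 is within that limit.
Step 4: the earliest permitted date is 40 days after March 4, 1996 (when the supporting inventory is provided), i.e. April 13, 1996; done April 16, 1996, after the minimum wait.
Step 5: 80 days after April 26, 1996 (end of the 10-day review period, which began when the property is made available on April 16, 1996) is July 15, 1996; done July 12, 1996 — timely.
Step 6: 67 days after July 20, 1996 (end of the 8-day objection period, which began when the examination under oath is completed on July 12, 1996) is September 25, 1996; September 28, 1996 misses that deadline by 3 days.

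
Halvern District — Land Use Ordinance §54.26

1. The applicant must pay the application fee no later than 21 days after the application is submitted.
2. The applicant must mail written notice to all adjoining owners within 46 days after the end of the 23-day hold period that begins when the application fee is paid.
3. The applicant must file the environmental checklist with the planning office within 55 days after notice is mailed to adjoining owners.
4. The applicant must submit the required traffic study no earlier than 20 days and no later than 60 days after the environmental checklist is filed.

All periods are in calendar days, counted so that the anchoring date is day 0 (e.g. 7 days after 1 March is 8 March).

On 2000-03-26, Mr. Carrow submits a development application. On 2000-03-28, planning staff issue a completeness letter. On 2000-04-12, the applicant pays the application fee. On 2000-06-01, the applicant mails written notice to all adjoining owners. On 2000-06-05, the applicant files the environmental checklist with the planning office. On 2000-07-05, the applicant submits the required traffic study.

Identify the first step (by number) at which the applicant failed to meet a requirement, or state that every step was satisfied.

Step 1: 21 days after 2000-03-26 (when the application is submitted) is 2000-04-16; completed 2000-04-12, before the deadline.
Step 2: 46 days after 2000-05-05 (end of the 23-day hold period, which began when the application fee is paid on 2000-04-12) is 2000-06-20; done 2000-06-01 — timely.
Step 3: 55 days after 2000-06-01 (when notice is mailed to adjoining owners) is 2000-07-26; done 2000-06-05 — timely.
Step 4: the window is 20–60 days after 2000-06-05 (when the environmental checklist is filed), so 2000-06-25 through 2000-08-04; done 2000-07-05 — within the window.

None — every step was satisfied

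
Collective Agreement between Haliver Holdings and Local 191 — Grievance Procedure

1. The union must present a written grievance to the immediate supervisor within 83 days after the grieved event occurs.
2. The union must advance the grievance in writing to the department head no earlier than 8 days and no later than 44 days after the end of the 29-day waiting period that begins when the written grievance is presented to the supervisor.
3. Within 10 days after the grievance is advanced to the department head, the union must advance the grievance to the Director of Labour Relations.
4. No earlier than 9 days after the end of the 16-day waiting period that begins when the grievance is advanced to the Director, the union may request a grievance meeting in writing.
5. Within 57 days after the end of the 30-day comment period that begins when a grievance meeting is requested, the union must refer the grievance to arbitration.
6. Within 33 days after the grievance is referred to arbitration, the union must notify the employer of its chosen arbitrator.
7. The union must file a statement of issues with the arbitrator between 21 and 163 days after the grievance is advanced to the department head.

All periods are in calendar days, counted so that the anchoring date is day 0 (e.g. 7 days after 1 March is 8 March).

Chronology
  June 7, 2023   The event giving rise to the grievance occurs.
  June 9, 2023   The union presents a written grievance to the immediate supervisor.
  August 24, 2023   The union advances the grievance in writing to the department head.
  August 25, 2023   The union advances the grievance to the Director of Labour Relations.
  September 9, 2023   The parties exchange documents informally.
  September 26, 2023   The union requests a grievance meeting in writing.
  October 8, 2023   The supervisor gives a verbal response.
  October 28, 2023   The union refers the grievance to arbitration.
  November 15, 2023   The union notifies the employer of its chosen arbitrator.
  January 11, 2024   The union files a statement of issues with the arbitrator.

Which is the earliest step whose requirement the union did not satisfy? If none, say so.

Step 2

Step 1 — counting 83 days from June 7, 2023 (when the grieved event occurs) gives a deadline of August 29, 2023; done June 9, 2023 — timely.
Step 2 — 8 and 44 days from July 8, 2023 (end of the 29-day waiting period, which began when the written grievance is presented to the supervisor on June 9, 2023) are July 16, 2023 and August 21, 2023 respectively; done August 24, 2023 — 3 days after the window closed.
The procedure was therefore not followed at step 2.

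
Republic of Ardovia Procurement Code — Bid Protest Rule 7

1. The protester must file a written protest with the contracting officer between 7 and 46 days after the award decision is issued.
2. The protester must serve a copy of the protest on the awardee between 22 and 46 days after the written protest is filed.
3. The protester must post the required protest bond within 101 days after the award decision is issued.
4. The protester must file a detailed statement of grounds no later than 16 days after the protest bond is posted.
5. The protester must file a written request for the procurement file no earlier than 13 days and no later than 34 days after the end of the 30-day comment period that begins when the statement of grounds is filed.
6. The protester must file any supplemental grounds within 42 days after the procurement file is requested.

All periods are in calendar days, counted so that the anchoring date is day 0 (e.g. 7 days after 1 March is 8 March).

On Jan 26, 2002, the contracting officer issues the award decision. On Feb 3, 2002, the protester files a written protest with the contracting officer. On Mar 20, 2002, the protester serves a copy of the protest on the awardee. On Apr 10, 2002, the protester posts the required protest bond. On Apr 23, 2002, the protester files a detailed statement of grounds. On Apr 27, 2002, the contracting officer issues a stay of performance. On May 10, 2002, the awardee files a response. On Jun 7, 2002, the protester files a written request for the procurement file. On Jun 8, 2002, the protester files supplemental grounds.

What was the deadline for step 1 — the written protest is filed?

Mar 13, 2002

Step 1 runs from Jan 26, 2002, when the award decision is issued. The window is 7–46 days after Jan 26, 2002; it closes on Mar 13, 2002.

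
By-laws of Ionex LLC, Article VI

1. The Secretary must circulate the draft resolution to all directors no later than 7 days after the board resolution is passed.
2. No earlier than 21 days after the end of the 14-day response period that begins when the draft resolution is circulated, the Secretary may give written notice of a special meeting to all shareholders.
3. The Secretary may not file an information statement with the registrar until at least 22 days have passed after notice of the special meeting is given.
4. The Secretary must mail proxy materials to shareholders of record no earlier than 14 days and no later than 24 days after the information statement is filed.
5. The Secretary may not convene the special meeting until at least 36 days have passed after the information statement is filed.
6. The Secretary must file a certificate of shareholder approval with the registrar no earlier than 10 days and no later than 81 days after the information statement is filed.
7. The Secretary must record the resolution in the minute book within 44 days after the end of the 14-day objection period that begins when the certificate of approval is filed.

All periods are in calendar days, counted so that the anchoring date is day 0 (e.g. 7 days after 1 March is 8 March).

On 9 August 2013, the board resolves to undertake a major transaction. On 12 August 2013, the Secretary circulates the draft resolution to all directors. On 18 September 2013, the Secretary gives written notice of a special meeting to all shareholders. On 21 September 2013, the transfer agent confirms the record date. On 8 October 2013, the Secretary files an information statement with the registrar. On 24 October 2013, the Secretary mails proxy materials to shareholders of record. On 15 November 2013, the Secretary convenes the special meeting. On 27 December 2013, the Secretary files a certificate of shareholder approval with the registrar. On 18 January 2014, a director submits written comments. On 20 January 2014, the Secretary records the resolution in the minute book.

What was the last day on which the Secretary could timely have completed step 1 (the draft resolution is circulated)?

Step 1 runs from 9 August 2013, when the board resolution is passed. 7 days after 9 August 2013 is 16 August 2013.

16 August 2013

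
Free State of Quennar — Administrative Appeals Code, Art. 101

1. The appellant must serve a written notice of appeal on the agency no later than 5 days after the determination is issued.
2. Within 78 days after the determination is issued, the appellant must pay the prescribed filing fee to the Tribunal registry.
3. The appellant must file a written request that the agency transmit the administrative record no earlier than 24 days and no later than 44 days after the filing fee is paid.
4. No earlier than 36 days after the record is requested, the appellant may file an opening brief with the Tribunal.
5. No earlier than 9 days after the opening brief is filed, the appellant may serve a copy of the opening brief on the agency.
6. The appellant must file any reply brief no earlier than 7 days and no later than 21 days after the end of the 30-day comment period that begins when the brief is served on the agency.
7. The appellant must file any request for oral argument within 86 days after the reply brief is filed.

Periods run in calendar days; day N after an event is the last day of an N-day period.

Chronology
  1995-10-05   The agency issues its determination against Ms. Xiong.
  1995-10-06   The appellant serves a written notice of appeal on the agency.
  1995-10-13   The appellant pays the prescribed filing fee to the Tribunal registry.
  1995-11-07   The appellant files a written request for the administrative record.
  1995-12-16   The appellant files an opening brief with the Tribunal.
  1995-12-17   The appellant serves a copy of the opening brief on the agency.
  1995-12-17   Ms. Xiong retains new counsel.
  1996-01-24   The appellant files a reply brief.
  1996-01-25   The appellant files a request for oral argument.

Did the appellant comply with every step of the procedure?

(1) due by 1995-10-05 + 5 days = 1995-10-10; completed 1995-10-06, before the deadline.
(2) due by 1995-10-05 + 78 days = 1995-12-22; completed 1995-10-13, before the deadline.
(3) the permitted window runs from 1995-10-13 + 24 = 1995-11-06 to 1995-10-13 + 44 = 1995-11-26; done 1995-11-07 — within the window.
(4) permitted from 1995-11-07 + 36 days = 1995-12-13 onward; done 1995-12-16, after the minimum wait.
(5) permitted from 1995-12-16 + 9 days = 1995-12-25 onward; acted on 1995-12-17, 8 days prematurely.

No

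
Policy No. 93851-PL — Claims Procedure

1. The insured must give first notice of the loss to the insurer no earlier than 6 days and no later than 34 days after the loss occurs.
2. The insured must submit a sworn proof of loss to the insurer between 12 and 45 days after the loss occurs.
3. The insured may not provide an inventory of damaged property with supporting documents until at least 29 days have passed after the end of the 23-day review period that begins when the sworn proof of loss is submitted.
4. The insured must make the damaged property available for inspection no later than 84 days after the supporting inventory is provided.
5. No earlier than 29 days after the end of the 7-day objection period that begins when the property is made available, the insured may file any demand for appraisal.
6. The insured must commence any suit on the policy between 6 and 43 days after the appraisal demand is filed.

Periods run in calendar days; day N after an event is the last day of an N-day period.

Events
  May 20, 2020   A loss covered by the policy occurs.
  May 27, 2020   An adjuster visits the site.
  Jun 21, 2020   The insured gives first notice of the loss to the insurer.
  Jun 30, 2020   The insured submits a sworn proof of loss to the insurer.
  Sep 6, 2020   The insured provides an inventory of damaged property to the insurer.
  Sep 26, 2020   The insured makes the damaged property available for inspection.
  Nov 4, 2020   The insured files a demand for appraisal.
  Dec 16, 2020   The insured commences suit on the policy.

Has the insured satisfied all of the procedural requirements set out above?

Yes

Step 1: the window is 6–34 days after May 20, 2020 (when the loss occurs), so May 26, 2020 through Jun 23, 2020; done Jun 21, 2020 — within the window.
Step 2: the window is 12–45 days after May 20, 2020 (when the loss occurs), so Jun 1, 2020 through Jul 4, 2020; done Jun 30, 2020, which is between those dates.
Step 3: the earliest permitted date is 29 days after Jul 23, 2020 (end of the 23-day review period, which began when the sworn proof of loss is submitted on Jun 30, 2020), i.e. Aug 21, 2020; done Sep 6, 2020, after the minimum wait.
Step 4: 84 days after Sep 6, 2020 (when the supporting inventory is provided) is Nov 29, 2020; completed Sep 26, 2020, before the deadline.
Step 5: the earliest permitted date is 29 days after Oct 3, 2020 (end of the 7-day objection period, which began when the property is made available on Sep 26, 2020), i.e. Nov 1, 2020; done Nov 4, 2020 — permitted.
Step 6: the window is 6–43 days after Nov 4, 2020 (when the appraisal demand is filed), so Nov 10, 2020 through Dec 17, 2020; done Dec 16, 2020, which is between those dates.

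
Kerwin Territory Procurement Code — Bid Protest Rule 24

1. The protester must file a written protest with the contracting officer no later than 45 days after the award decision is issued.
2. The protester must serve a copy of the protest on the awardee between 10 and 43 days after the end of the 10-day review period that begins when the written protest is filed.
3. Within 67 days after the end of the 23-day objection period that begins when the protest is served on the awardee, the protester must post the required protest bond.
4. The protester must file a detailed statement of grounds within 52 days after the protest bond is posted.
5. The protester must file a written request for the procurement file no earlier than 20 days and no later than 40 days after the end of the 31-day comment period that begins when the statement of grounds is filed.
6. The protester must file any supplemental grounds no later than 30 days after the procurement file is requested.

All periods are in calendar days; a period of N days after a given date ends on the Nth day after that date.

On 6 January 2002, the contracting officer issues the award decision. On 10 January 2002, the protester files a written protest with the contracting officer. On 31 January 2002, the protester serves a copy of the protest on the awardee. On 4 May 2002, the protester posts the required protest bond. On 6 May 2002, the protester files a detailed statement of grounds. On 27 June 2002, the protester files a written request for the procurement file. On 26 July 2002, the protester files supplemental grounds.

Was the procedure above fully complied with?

Step 1 — counting 45 days from 6 January 2002 (when the award decision is issued) gives a deadline of 20 February 2002; 10 January 2002 is within that limit.
Step 2 — 10 and 43 days from 20 January 2002 (end of the 10-day review period, which began when the written protest is filed on 10 January 2002) are 30 January 2002 and 4 March 2002 respectively; done 31 January 2002 — within the window.
Step 3 — counting 67 days from 23 February 2002 (end of the 23-day objection period, which began when the protest is served on the awardee on 31 January 2002) gives a deadline of 1 May 2002; 4 May 2002 misses that deadline by 3 days.
No need to go further; step 3 was not satisfied.

No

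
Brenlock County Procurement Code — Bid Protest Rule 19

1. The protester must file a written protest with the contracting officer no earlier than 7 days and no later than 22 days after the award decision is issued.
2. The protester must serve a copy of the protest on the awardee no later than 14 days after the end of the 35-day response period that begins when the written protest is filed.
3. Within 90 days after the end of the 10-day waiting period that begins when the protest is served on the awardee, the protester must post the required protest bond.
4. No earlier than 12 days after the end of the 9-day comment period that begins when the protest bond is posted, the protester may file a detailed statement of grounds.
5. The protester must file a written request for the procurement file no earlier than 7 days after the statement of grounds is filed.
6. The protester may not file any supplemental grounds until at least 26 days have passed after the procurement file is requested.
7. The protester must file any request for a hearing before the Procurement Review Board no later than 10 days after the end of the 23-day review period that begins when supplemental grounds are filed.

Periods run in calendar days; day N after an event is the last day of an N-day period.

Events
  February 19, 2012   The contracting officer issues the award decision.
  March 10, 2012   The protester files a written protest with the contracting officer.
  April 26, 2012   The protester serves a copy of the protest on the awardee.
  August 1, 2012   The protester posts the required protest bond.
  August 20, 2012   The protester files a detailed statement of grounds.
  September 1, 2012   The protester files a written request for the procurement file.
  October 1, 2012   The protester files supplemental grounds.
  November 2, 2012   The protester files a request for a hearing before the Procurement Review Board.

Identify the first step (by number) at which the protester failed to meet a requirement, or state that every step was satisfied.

Step 4

(1) the permitted window runs from February 19, 2012 + 7 = February 26, 2012 to February 19, 2012 + 22 = March 12, 2012; done March 10, 2012 — within the window.
(2) due by April 14, 2012 + 14 days = April 28, 2012; done April 26, 2012 — timely.
(3) due by May 6, 2012 + 90 days = August 4, 2012; done August 1, 2012 — timely.
(4) permitted from August 10, 2012 + 12 days = August 22, 2012 onward; August 20, 2012 is 2 days before the earliest permitted date.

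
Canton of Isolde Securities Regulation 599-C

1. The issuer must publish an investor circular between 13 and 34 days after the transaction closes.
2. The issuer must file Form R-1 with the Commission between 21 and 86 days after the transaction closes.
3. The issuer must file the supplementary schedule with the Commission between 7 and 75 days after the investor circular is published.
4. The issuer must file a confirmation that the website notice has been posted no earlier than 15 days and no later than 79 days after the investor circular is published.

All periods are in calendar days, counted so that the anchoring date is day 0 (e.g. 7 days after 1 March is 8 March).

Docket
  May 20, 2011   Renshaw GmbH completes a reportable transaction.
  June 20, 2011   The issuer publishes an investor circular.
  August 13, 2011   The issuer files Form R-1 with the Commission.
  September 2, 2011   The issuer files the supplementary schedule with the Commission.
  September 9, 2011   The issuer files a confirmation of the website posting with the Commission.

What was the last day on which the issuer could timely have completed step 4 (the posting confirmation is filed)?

September 7, 2011

Step 4 runs from June 20, 2011, when the investor circular is published. The window is 15–79 days after June 20, 2011; it closes on September 7, 2011.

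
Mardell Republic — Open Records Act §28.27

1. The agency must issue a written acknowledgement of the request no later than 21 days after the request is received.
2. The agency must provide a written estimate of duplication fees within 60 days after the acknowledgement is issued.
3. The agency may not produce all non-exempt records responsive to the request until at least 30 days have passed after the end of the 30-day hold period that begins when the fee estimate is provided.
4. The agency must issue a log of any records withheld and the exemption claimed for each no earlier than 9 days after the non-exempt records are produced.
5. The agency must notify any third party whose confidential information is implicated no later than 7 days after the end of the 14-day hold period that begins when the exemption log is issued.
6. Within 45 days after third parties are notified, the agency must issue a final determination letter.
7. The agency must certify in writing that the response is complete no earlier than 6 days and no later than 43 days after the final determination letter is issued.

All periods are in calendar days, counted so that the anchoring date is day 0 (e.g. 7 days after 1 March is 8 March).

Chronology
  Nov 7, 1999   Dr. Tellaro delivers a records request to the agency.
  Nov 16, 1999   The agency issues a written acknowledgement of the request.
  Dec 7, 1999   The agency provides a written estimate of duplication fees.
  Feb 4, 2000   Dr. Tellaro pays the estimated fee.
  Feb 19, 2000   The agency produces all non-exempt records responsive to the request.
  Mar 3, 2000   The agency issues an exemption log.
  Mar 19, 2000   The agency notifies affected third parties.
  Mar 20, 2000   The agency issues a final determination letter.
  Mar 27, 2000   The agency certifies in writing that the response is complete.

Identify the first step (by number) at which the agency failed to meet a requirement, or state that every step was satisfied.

None — every step was satisfied

Step 1: 21 days after Nov 7, 1999 (when the request is received) is Nov 28, 1999; completed Nov 16, 1999, before the deadline.
Step 2: 60 days after Nov 16, 1999 (when the acknowledgement is issued) is Jan 15, 2000; done Dec 7, 1999 — timely.
Step 3: the earliest permitted date is 30 days after Jan 6, 2000 (end of the 30-day hold period, which began when the fee estimate is provided on Dec 7, 1999), i.e. Feb 5, 2000; done Feb 19, 2000 — permitted.
Step 4: the earliest permitted date is 9 days after Feb 19, 2000 (when the non-exempt records are produced), i.e. Feb 28, 2000; Mar 3, 2000 is on or after that date.
Step 5: 7 days after Mar 17, 2000 (end of the 14-day hold period, which began when the exemption log is issued on Mar 3, 2000) is Mar 24, 2000; done Mar 19, 2000 — timely.
Step 6: 45 days after Mar 19, 2000 (when third parties are notified) is May 3, 2000; done Mar 20, 2000 — timely.
Step 7: the window is 6–43 days after Mar 20, 2000 (when the final determination letter is issued), so Mar 26, 2000 through May 2, 2000; done Mar 27, 2000 — within the window.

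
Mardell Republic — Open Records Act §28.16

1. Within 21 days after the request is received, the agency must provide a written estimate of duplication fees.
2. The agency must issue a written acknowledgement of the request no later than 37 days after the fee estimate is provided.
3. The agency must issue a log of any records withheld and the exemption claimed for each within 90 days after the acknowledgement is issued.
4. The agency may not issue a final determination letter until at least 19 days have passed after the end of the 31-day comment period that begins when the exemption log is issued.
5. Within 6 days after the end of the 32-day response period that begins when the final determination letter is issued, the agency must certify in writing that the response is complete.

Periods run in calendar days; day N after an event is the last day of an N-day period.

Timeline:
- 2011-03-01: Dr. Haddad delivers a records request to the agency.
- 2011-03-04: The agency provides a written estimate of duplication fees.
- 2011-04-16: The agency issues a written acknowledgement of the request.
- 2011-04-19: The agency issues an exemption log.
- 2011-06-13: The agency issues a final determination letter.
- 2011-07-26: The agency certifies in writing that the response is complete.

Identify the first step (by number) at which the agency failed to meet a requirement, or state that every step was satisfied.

Step 1 — counting 21 days from 2011-03-01 (when the request is received) gives a deadline of 2011-03-22; completed 2011-03-04, before the deadline.
Step 2 — counting 37 days from 2011-03-04 (when the fee estimate is provided) gives a deadline of 2011-04-10; not done until 2011-04-16, 6 days after the deadline.
That is the first point of non-compliance.

Step 2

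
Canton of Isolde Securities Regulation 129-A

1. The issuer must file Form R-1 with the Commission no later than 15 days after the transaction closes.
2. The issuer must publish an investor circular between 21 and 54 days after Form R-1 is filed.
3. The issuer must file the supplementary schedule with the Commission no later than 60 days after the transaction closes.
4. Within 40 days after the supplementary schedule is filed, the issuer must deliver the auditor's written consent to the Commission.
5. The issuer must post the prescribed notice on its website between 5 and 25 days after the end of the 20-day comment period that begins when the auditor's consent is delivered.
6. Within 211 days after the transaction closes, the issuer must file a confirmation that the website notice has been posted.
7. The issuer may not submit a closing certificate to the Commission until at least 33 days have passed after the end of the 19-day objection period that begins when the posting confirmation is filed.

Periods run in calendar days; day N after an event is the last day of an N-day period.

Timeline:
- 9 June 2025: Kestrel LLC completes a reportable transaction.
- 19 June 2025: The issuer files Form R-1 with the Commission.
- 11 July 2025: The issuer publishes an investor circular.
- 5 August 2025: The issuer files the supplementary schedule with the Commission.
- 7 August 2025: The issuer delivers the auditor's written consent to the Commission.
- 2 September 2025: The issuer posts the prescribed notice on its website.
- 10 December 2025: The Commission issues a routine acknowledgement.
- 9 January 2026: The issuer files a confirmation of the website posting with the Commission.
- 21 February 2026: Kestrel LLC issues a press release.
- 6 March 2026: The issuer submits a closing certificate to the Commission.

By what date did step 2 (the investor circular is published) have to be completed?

12 August 2025

Step 2 runs from 19 June 2025, when Form R-1 is filed. The window is 21–54 days after 19 June 2025; it closes on 12 August 2025.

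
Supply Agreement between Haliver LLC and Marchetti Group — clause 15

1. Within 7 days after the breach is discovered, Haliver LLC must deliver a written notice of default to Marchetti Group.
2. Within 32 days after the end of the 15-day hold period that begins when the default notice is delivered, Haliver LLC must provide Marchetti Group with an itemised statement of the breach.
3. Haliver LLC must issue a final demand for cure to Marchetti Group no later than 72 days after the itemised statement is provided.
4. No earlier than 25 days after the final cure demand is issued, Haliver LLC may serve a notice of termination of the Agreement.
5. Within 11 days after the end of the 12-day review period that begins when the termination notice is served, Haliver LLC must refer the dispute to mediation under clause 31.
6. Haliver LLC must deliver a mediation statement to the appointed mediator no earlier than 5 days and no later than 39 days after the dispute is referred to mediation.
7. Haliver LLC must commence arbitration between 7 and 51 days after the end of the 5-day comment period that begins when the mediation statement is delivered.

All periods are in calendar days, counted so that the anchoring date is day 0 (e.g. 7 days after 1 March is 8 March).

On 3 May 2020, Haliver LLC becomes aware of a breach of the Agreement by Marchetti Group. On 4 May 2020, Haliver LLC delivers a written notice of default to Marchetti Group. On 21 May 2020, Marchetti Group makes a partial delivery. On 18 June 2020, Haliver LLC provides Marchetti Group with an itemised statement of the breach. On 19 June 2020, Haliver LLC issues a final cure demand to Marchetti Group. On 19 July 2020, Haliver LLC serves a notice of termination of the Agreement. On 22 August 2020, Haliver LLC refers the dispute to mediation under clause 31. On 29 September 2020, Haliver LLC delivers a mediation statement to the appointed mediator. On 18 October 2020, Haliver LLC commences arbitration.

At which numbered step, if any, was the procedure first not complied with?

Step 5

Step 1 — counting 7 days from 3 May 2020 (when the breach is discovered) gives a deadline of 10 May 2020; completed 4 May 2020, before the deadline.
Step 2 — counting 32 days from 19 May 2020 (end of the 15-day hold period, which began when the default notice is delivered on 4 May 2020) gives a deadline of 20 June 2020; 18 June 2020 is within that limit.
Step 3 — counting 72 days from 18 June 2020 (when the itemised statement is provided) gives a deadline of 29 August 2020; completed 19 June 2020, before the deadline.
Step 4 — must wait 25 days from 19 June 2020 (when the final cure demand is issued), so not before 14 July 2020; 19 July 2020 is on or after that date.
Step 5 — counting 11 days from 31 July 2020 (end of the 12-day review period, which began when the termination notice is served on 19 July 2020) gives a deadline of 11 August 2020; 22 August 2020 misses that deadline by 11 days.
No need to go further; step 5 was not satisfied.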